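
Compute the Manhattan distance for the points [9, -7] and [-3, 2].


d = sum of absolute differences: |9--3|=12 + |-7-2|=9 = 21.

21


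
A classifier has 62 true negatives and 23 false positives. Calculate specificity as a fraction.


Specificity = TN / (TN + FP) = 62 / 85 = 62/85.

62/85


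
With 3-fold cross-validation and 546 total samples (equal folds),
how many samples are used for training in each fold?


Each validation fold has 546/3 = 182 samples. Training set = 546 - 182 = 364.

364


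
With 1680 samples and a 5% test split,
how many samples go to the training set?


Test set = 1680 * 5% = 84. Training set = 1680 - 84 = 1596.

1596


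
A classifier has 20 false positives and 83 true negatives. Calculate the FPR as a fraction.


FPR = FP / (FP + TN) = 20 / 103 = 20/103.

20/103


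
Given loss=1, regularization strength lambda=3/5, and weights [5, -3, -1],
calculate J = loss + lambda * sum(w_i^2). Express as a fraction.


L2 sq norm = sum(w^2) = 35. J = 1 + 3/5 * 35 = 22.

22


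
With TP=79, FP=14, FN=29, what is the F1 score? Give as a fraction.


Precision = 79/93 = 79/93. Recall = 79/108 = 79/108. F1 = 2*P*R/(P+R) = 158/201.

158/201


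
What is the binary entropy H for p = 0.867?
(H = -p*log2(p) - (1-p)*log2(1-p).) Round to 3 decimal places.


H = -0.867*log2(0.867) - 0.133*log2(0.133) = 0.566.

0.566


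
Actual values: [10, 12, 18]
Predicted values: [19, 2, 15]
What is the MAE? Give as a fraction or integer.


MAE = (1/3) * (|10-19|=9 + |12-2|=10 + |18-15|=3). Sum = 22. MAE = 22/3.

22/3


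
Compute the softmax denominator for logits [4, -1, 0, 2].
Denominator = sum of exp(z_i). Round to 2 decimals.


Denom = e^4=54.5982 + e^-1=0.3679 + e^0=1.0000 + e^2=7.3891. Sum = 63.3552, which rounds to 63.36.

63.36


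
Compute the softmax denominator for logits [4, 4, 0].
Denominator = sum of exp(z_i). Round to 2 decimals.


Denom = e^4=54.5982 + e^4=54.5982 + e^0=1.0000. Sum = 110.1964, which rounds to 110.20.

110.20


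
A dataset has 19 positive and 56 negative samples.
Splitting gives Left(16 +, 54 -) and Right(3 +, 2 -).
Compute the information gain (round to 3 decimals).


H(parent) = 0.8165. H(left) = 0.7755, H(right) = 0.9710. Weighted = (70/75)*0.7755 + (5/75)*0.9710 = 0.7885. IG = 0.8165 - 0.7885 = 0.0280, which rounds to 0.028.

0.028


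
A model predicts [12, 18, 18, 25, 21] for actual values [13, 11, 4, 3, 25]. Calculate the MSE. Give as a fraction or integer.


MSE = (1/5) * ((13-12)^2=1 + (11-18)^2=49 + (4-18)^2=196 + (3-25)^2=484 + (25-21)^2=16). Sum = 746. MSE = 746/5.

746/5


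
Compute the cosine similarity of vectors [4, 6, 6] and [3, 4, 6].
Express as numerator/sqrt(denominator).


dot = 72. |a|^2 = 88, |b|^2 = 61. cos = 72/sqrt(5368).

72/sqrt(5368)


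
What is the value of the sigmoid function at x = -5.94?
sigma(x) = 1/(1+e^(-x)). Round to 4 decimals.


sigma(-5.94) = 1/(1+e^(5.94)) = 1/(1+379.934930) = 1/380.934930 = 0.0026.

0.0026


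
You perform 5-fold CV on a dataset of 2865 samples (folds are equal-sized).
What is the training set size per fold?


Each validation fold has 2865/5 = 573 samples. Training set = 2865 - 573 = 2292.

2292


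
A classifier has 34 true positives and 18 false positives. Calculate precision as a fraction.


Precision = TP / (TP + FP) = 34 / 52 = 17/26.

17/26


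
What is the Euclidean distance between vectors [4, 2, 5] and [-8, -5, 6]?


d = sqrt(sum of squared differences). (4--8)^2=144, (2--5)^2=49, (5-6)^2=1. Sum = 194.

sqrt(194)


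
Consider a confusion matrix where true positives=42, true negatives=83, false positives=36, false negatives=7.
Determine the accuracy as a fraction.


Accuracy = (TP + TN) / (TP + TN + FP + FN) = (42 + 83) / 168 = 125/168.

125/168


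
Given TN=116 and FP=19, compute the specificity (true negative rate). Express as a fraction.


Specificity = TN / (TN + FP) = 116 / 135 = 116/135.

116/135


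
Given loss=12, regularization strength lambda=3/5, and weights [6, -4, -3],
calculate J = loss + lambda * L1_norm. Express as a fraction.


L1 norm = sum(|w|) = 13. J = 12 + 3/5 * 13 = 99/5.

99/5


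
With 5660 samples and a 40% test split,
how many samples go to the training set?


Test set = 5660 * 40% = 2264. Training set = 5660 - 2264 = 3396.

3396


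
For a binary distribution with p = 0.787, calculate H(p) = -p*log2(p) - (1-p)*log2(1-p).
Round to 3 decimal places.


H = -0.787*log2(0.787) - 0.213*log2(0.213) = 0.747.

0.747


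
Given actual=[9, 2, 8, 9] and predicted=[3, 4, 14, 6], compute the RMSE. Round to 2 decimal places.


MSE = 21.2500. RMSE = sqrt(21.2500) = 4.61.

4.61


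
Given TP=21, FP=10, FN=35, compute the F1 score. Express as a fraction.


Precision = 21/31 = 21/31. Recall = 21/56 = 3/8. F1 = 2*P*R/(P+R) = 14/29.

14/29


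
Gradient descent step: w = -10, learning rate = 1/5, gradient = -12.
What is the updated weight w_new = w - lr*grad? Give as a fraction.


w_new = -10 - 1/5 * -12 = -10 - -12/5 = -38/5.

-38/5


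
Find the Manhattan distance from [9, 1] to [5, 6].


d = sum of absolute differences: |9-5|=4 + |1-6|=5 = 9.

9


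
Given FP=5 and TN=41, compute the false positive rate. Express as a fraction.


FPR = FP / (FP + TN) = 5 / 46 = 5/46.

5/46


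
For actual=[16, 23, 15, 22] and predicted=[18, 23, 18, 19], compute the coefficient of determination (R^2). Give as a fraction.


Mean(y) = 19. SS_res = 22. SS_tot = 50. R^2 = 1 - 22/(50) = 14/25.

14/25


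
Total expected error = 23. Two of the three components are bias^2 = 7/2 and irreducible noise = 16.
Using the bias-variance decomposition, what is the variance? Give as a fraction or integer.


Total error = bias^2 + variance + irreducible noise. So variance = 23 - 7/2 - 16 = 7/2.

7/2


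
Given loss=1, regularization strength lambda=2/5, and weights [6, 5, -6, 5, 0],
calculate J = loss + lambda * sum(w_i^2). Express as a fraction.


L2 sq norm = sum(w^2) = 122. J = 1 + 2/5 * 122 = 249/5.

249/5


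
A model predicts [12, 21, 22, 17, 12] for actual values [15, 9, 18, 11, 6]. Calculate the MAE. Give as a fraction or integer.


MAE = (1/5) * (|15-12|=3 + |9-21|=12 + |18-22|=4 + |11-17|=6 + |6-12|=6). Sum = 31. MAE = 31/5.

31/5


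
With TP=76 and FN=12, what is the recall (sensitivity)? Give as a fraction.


Recall = TP / (TP + FN) = 76 / 88 = 19/22.

19/22


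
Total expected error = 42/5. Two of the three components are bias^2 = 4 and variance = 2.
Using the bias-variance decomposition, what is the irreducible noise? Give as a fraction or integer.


Total error = bias^2 + variance + irreducible noise. So irreducible noise = 42/5 - 4 - 2 = 12/5.

12/5


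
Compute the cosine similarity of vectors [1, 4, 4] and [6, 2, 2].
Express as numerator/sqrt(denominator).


dot = 22. |a|^2 = 33, |b|^2 = 44. cos = 22/sqrt(1452).

22/sqrt(1452)


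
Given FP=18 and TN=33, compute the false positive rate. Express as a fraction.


FPR = FP / (FP + TN) = 18 / 51 = 6/17.

6/17


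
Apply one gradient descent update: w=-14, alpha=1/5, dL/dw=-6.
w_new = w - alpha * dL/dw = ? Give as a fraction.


w_new = -14 - 1/5 * -6 = -14 - -6/5 = -64/5.

-64/5


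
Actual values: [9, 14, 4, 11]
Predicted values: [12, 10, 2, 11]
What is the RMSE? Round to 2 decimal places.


MSE = 7.2500. RMSE = sqrt(7.2500) = 2.69.

2.69


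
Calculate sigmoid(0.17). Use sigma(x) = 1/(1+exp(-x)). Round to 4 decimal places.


sigma(0.17) = 1/(1+e^(-0.17)) = 1/(1+0.843665) = 1/1.843665 = 0.5424.

0.5424


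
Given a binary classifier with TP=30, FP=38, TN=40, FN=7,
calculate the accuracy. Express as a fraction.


Accuracy = (TP + TN) / (TP + TN + FP + FN) = (30 + 40) / 115 = 14/23.

14/23


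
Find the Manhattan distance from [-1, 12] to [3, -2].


d = sum of absolute differences: |-1-3|=4 + |12--2|=14 = 18.

18


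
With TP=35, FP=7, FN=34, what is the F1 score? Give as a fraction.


Precision = 35/42 = 5/6. Recall = 35/69 = 35/69. F1 = 2*P*R/(P+R) = 70/111.

70/111


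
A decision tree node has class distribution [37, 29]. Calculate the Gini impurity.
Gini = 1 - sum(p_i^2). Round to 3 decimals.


Total = 66. Proportions: 37/66, 29/66. sum(p_i^2) = 0.5073. Gini = 1 - 0.5073 = 0.4927, which rounds to 0.493.

0.493


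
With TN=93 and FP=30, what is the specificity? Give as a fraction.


Specificity = TN / (TN + FP) = 93 / 123 = 31/41.

31/41


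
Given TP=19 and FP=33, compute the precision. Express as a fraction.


Precision = TP / (TP + FP) = 19 / 52 = 19/52.

19/52


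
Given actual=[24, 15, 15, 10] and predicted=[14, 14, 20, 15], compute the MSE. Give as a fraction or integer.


MSE = (1/4) * ((24-14)^2=100 + (15-14)^2=1 + (15-20)^2=25 + (10-15)^2=25). Sum = 151. MSE = 151/4.

151/4


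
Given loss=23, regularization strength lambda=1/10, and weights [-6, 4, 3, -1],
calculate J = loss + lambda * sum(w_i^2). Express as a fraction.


L2 sq norm = sum(w^2) = 62. J = 23 + 1/10 * 62 = 146/5.

146/5


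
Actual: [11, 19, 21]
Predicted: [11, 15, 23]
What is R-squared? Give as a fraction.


Mean(y) = 17. SS_res = 20. SS_tot = 56. R^2 = 1 - 20/(56) = 9/14.

9/14


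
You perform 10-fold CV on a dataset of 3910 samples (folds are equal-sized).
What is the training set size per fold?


Each validation fold has 3910/10 = 391 samples. Training set = 3910 - 391 = 3519.

3519


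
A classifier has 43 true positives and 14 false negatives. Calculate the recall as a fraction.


Recall = TP / (TP + FN) = 43 / 57 = 43/57.

43/57


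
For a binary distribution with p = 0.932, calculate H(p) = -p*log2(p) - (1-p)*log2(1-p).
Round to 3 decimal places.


H = -0.932*log2(0.932) - 0.068*log2(0.068) = 0.358.

0.358


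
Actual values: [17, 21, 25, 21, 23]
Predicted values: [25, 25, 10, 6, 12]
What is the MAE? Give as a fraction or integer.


MAE = (1/5) * (|17-25|=8 + |21-25|=4 + |25-10|=15 + |21-6|=15 + |23-12|=11). Sum = 53. MAE = 53/5.

53/5


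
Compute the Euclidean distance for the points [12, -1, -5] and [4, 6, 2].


d = sqrt(sum of squared differences). (12-4)^2=64, (-1-6)^2=49, (-5-2)^2=49. Sum = 162.

sqrt(162)


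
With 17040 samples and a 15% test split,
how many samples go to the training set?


Test set = 17040 * 15% = 2556. Training set = 17040 - 2556 = 14484.

14484


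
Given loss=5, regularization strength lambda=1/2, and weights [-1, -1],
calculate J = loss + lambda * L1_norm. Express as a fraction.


L1 norm = sum(|w|) = 2. J = 5 + 1/2 * 2 = 6.

6


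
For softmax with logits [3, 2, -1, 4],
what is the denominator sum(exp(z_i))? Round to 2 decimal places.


Denom = e^3=20.0855 + e^2=7.3891 + e^-1=0.3679 + e^4=54.5982. Sum = 82.4407, which rounds to 82.44.

82.44


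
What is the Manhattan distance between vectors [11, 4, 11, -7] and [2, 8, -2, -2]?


d = sum of absolute differences: |11-2|=9 + |4-8|=4 + |11--2|=13 + |-7--2|=5 = 31.

31


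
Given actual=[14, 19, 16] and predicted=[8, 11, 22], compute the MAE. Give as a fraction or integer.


MAE = (1/3) * (|14-8|=6 + |19-11|=8 + |16-22|=6). Sum = 20. MAE = 20/3.

20/3


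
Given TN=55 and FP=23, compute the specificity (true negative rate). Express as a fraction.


Specificity = TN / (TN + FP) = 55 / 78 = 55/78.

55/78


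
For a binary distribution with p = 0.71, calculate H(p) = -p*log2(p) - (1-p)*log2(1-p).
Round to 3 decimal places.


H = -0.71*log2(0.71) - 0.29*log2(0.29) = 0.869.

0.869


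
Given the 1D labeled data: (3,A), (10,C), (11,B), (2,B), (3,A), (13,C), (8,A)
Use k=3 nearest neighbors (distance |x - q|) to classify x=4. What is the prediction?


Distances: |3-4|=1, |10-4|=6, |11-4|=7, |2-4|=2, |3-4|=1, |13-4|=9, |8-4|=4. 3 nearest: (3,A), (3,A), (2,B). Counts: {'A': 2, 'B': 1}. Majority class: A.

A


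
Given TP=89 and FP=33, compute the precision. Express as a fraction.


Precision = TP / (TP + FP) = 89 / 122 = 89/122.

89/122


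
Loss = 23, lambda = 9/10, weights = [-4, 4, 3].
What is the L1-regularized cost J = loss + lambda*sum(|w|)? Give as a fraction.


L1 norm = sum(|w|) = 11. J = 23 + 9/10 * 11 = 329/10.

329/10


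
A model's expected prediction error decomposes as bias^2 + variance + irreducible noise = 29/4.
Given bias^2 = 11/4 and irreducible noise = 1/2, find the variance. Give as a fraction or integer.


Total error = bias^2 + variance + irreducible noise. So variance = 29/4 - 11/4 - 1/2 = 4.

4


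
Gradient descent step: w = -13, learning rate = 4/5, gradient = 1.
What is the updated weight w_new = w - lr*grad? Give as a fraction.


w_new = -13 - 4/5 * 1 = -13 - 4/5 = -69/5.

-69/5


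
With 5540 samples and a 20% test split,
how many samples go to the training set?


Test set = 5540 * 20% = 1108. Training set = 5540 - 1108 = 4432.

4432


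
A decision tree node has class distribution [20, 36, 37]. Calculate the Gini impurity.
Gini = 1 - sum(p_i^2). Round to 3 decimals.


Total = 93. Proportions: 20/93, 36/93, 37/93. sum(p_i^2) = 0.3544. Gini = 1 - 0.3544 = 0.6456, which rounds to 0.646.

0.646


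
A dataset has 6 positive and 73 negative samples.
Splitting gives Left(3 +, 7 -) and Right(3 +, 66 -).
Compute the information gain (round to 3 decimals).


H(parent) = 0.3877. H(left) = 0.8813, H(right) = 0.2580. Weighted = (10/79)*0.8813 + (69/79)*0.2580 = 0.3369. IG = 0.3877 - 0.3369 = 0.0508, which rounds to 0.051.

0.051


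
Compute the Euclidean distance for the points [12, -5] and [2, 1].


d = sqrt(sum of squared differences). (12-2)^2=100, (-5-1)^2=36. Sum = 136.

sqrt(136)


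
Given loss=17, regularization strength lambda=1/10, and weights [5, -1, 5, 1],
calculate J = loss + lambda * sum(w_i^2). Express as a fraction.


L2 sq norm = sum(w^2) = 52. J = 17 + 1/10 * 52 = 111/5.

111/5


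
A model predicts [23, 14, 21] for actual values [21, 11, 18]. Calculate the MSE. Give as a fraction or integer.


MSE = (1/3) * ((21-23)^2=4 + (11-14)^2=9 + (18-21)^2=9). Sum = 22. MSE = 22/3.

22/3


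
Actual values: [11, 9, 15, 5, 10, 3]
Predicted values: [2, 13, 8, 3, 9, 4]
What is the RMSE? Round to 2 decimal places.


MSE = 25.3333. RMSE = sqrt(25.3333) = 5.03.

5.03


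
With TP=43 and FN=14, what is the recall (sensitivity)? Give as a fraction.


Recall = TP / (TP + FN) = 43 / 57 = 43/57.

43/57


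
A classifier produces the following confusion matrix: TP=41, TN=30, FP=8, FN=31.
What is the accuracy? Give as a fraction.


Accuracy = (TP + TN) / (TP + TN + FP + FN) = (41 + 30) / 110 = 71/110.

71/110


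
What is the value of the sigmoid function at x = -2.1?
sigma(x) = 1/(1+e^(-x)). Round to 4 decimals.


sigma(-2.1) = 1/(1+e^(2.1)) = 1/(1+8.166170) = 1/9.166170 = 0.1091.

0.1091


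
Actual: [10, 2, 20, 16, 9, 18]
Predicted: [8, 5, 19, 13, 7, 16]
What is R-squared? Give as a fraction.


Mean(y) = 25/2. SS_res = 31. SS_tot = 455/2. R^2 = 1 - 31/(455/2) = 393/455.

393/455


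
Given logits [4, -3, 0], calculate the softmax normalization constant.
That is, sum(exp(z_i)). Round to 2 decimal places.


Denom = e^4=54.5982 + e^-3=0.0498 + e^0=1.0000. Sum = 55.6480, which rounds to 55.65.

55.65


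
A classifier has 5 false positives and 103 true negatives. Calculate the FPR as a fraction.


FPR = FP / (FP + TN) = 5 / 108 = 5/108.

5/108


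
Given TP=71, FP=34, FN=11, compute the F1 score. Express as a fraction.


Precision = 71/105 = 71/105. Recall = 71/82 = 71/82. F1 = 2*P*R/(P+R) = 142/187.

142/187


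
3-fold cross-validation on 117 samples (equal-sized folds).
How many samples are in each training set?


Each validation fold has 117/3 = 39 samples. Training set = 117 - 39 = 78.

78


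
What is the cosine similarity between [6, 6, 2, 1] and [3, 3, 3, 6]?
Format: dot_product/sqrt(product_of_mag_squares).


dot = 48. |a|^2 = 77, |b|^2 = 63. cos = 48/sqrt(4851).

48/sqrt(4851)


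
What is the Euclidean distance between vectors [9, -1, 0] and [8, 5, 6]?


d = sqrt(sum of squared differences). (9-8)^2=1, (-1-5)^2=36, (0-6)^2=36. Sum = 73.

sqrt(73)


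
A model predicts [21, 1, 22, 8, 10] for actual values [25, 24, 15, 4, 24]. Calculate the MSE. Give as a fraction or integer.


MSE = (1/5) * ((25-21)^2=16 + (24-1)^2=529 + (15-22)^2=49 + (4-8)^2=16 + (24-10)^2=196). Sum = 806. MSE = 806/5.

806/5


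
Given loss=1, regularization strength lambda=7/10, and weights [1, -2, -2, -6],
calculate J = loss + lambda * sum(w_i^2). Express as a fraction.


L2 sq norm = sum(w^2) = 45. J = 1 + 7/10 * 45 = 65/2.

65/2


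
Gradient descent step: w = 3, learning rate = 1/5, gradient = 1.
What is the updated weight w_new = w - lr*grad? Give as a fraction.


w_new = 3 - 1/5 * 1 = 3 - 1/5 = 14/5.

14/5


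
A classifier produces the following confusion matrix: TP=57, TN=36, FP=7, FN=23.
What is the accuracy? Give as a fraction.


Accuracy = (TP + TN) / (TP + TN + FP + FN) = (57 + 36) / 123 = 31/41.

31/41


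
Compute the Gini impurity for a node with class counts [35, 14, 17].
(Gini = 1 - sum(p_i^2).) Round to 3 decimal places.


Total = 66. Proportions: 35/66, 14/66, 17/66. sum(p_i^2) = 0.3926. Gini = 1 - 0.3926 = 0.6074, which rounds to 0.607.

0.607


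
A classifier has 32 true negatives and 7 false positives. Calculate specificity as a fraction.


Specificity = TN / (TN + FP) = 32 / 39 = 32/39.

32/39


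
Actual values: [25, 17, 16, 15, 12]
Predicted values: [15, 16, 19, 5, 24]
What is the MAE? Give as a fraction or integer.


MAE = (1/5) * (|25-15|=10 + |17-16|=1 + |16-19|=3 + |15-5|=10 + |12-24|=12). Sum = 36. MAE = 36/5.

36/5


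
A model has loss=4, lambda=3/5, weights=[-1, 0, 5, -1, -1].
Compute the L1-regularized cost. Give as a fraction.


L1 norm = sum(|w|) = 8. J = 4 + 3/5 * 8 = 44/5.

44/5


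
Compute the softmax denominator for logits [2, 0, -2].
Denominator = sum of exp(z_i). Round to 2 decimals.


Denom = e^2=7.3891 + e^0=1.0000 + e^-2=0.1353. Sum = 8.5244, which rounds to 8.52.

8.52


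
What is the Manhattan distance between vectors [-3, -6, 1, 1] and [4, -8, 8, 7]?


d = sum of absolute differences: |-3-4|=7 + |-6--8|=2 + |1-8|=7 + |1-7|=6 = 22.

22


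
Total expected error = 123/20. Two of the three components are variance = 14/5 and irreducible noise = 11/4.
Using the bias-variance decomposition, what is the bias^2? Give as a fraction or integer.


Total error = bias^2 + variance + irreducible noise. So bias^2 = 123/20 - 14/5 - 11/4 = 3/5.

3/5


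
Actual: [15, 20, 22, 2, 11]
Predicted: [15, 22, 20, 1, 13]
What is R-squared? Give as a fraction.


Mean(y) = 14. SS_res = 13. SS_tot = 254. R^2 = 1 - 13/(254) = 241/254.

241/254


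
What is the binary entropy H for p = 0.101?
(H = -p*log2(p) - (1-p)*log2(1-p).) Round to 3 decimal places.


H = -0.101*log2(0.101) - 0.899*log2(0.899) = 0.472.

0.472


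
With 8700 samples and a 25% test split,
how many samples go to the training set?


Test set = 8700 * 25% = 2175. Training set = 8700 - 2175 = 6525.

6525


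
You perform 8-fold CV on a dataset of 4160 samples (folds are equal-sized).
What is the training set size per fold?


Each validation fold has 4160/8 = 520 samples. Training set = 4160 - 520 = 3640.

3640


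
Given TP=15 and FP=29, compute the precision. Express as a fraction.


Precision = TP / (TP + FP) = 15 / 44 = 15/44.

15/44


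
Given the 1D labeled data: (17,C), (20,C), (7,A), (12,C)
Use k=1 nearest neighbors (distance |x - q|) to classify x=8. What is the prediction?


Distances: |17-8|=9, |20-8|=12, |7-8|=1, |12-8|=4. 1 nearest: (7,A). Counts: {'A': 1}. Majority class: A.

A


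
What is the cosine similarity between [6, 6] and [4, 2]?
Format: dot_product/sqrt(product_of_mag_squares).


dot = 36. |a|^2 = 72, |b|^2 = 20. cos = 36/sqrt(1440).

36/sqrt(1440)


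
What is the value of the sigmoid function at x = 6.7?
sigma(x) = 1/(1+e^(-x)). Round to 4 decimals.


sigma(6.7) = 1/(1+e^(-6.7)) = 1/(1+0.001231) = 1/1.001231 = 0.9988.

0.9988


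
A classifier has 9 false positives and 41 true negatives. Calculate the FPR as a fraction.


FPR = FP / (FP + TN) = 9 / 50 = 9/50.

9/50


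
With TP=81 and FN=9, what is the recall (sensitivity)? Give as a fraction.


Recall = TP / (TP + FN) = 81 / 90 = 9/10.

9/10


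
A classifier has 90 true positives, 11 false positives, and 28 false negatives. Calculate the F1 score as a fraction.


Precision = 90/101 = 90/101. Recall = 90/118 = 45/59. F1 = 2*P*R/(P+R) = 60/73.

60/73


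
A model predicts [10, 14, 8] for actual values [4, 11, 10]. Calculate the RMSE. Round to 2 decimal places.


MSE = 16.3333. RMSE = sqrt(16.3333) = 4.04.

4.04


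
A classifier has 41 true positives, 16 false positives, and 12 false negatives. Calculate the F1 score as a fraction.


Precision = 41/57 = 41/57. Recall = 41/53 = 41/53. F1 = 2*P*R/(P+R) = 41/55.

41/55


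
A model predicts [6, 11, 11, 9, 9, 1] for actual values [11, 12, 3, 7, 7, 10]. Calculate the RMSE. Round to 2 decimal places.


MSE = 29.8333. RMSE = sqrt(29.8333) = 5.46.

5.46


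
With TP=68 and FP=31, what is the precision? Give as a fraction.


Precision = TP / (TP + FP) = 68 / 99 = 68/99.

68/99


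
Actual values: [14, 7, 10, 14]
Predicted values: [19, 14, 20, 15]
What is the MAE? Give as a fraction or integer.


MAE = (1/4) * (|14-19|=5 + |7-14|=7 + |10-20|=10 + |14-15|=1). Sum = 23. MAE = 23/4.

23/4


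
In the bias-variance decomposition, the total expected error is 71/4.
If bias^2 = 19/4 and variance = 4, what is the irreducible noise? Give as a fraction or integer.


Total error = bias^2 + variance + irreducible noise. So irreducible noise = 71/4 - 19/4 - 4 = 9.

9


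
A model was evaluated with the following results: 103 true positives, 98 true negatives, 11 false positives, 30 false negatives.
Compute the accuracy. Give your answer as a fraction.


Accuracy = (TP + TN) / (TP + TN + FP + FN) = (103 + 98) / 242 = 201/242.

201/242


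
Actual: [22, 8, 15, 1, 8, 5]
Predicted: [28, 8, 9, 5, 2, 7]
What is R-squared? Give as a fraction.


Mean(y) = 59/6. SS_res = 128. SS_tot = 1697/6. R^2 = 1 - 128/(1697/6) = 929/1697.

929/1697


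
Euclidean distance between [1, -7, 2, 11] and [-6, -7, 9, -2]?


d = sqrt(sum of squared differences). (1--6)^2=49, (-7--7)^2=0, (2-9)^2=49, (11--2)^2=169. Sum = 267.

sqrt(267)


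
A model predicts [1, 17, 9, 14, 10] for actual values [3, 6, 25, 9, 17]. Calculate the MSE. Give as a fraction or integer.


MSE = (1/5) * ((3-1)^2=4 + (6-17)^2=121 + (25-9)^2=256 + (9-14)^2=25 + (17-10)^2=49). Sum = 455. MSE = 91.

91


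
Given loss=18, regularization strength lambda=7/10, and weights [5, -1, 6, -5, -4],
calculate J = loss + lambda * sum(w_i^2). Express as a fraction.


L2 sq norm = sum(w^2) = 103. J = 18 + 7/10 * 103 = 901/10.

901/10


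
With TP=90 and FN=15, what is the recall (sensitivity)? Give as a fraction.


Recall = TP / (TP + FN) = 90 / 105 = 6/7.

6/7


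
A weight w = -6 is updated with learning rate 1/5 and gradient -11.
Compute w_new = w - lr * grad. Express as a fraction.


w_new = -6 - 1/5 * -11 = -6 - -11/5 = -19/5.

-19/5


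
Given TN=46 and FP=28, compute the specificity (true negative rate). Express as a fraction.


Specificity = TN / (TN + FP) = 46 / 74 = 23/37.

23/37


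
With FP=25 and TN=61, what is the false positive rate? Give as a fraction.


FPR = FP / (FP + TN) = 25 / 86 = 25/86.

25/86


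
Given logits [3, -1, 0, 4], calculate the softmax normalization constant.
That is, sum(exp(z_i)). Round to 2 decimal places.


Denom = e^3=20.0855 + e^-1=0.3679 + e^0=1.0000 + e^4=54.5982. Sum = 76.0516, which rounds to 76.05.

76.05


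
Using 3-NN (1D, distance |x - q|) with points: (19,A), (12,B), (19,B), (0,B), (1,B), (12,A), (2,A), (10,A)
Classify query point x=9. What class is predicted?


Distances: |19-9|=10, |12-9|=3, |19-9|=10, |0-9|=9, |1-9|=8, |12-9|=3, |2-9|=7, |10-9|=1. 3 nearest: (10,A), (12,A), (12,B). Counts: {'A': 2, 'B': 1}. Majority class: A.

A


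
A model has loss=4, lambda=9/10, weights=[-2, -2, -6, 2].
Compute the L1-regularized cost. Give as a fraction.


L1 norm = sum(|w|) = 12. J = 4 + 9/10 * 12 = 74/5.

74/5


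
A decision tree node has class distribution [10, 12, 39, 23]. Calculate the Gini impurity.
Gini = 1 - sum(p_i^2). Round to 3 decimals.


Total = 84. Proportions: 10/84, 12/84, 39/84, 23/84. sum(p_i^2) = 0.3251. Gini = 1 - 0.3251 = 0.6749, which rounds to 0.675.

0.675


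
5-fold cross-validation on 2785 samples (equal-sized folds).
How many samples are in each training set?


Each validation fold has 2785/5 = 557 samples. Training set = 2785 - 557 = 2228.

2228


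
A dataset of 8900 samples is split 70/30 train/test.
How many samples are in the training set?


Test set = 8900 * 30% = 2670. Training set = 8900 - 2670 = 6230.

6230


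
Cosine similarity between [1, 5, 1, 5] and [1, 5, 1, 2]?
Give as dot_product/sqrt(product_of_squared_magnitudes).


dot = 37. |a|^2 = 52, |b|^2 = 31. cos = 37/sqrt(1612).

37/sqrt(1612)


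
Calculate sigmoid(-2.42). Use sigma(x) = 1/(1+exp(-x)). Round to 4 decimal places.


sigma(-2.42) = 1/(1+e^(2.42)) = 1/(1+11.245859) = 1/12.245859 = 0.0817.

0.0817


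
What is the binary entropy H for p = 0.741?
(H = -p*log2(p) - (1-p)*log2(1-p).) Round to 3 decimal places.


H = -0.741*log2(0.741) - 0.259*log2(0.259) = 0.825.

0.825


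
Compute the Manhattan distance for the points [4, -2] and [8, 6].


d = sum of absolute differences: |4-8|=4 + |-2-6|=8 = 12.

12


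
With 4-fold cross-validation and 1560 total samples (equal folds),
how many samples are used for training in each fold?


Each validation fold has 1560/4 = 390 samples. Training set = 1560 - 390 = 1170.

1170


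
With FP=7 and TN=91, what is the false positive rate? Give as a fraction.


FPR = FP / (FP + TN) = 7 / 98 = 1/14.

1/14


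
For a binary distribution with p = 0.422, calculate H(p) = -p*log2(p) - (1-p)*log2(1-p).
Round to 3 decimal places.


H = -0.422*log2(0.422) - 0.578*log2(0.578) = 0.982.

0.982


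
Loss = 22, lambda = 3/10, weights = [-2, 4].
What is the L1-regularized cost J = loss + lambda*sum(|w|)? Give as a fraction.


L1 norm = sum(|w|) = 6. J = 22 + 3/10 * 6 = 119/5.

119/5


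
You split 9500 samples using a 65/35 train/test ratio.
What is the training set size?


Test set = 9500 * 35% = 3325. Training set = 9500 - 3325 = 6175.

6175


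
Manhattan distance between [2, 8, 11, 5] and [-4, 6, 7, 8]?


d = sum of absolute differences: |2--4|=6 + |8-6|=2 + |11-7|=4 + |5-8|=3 = 15.

15


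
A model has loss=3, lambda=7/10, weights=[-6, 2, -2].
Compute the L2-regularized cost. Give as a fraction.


L2 sq norm = sum(w^2) = 44. J = 3 + 7/10 * 44 = 169/5.

169/5


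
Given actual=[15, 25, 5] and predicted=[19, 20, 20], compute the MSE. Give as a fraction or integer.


MSE = (1/3) * ((15-19)^2=16 + (25-20)^2=25 + (5-20)^2=225). Sum = 266. MSE = 266/3.

266/3


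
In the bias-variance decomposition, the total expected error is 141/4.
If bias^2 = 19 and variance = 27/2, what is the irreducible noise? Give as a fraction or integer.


Total error = bias^2 + variance + irreducible noise. So irreducible noise = 141/4 - 19 - 27/2 = 11/4.

11/4


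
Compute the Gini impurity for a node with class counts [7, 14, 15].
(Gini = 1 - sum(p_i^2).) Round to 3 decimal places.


Total = 36. Proportions: 7/36, 14/36, 15/36. sum(p_i^2) = 0.3627. Gini = 1 - 0.3627 = 0.6373, which rounds to 0.637.

0.637


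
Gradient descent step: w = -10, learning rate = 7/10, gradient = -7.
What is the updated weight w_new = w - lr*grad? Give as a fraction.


w_new = -10 - 7/10 * -7 = -10 - -49/10 = -51/10.

-51/10


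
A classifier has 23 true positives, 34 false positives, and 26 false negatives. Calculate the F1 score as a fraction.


Precision = 23/57 = 23/57. Recall = 23/49 = 23/49. F1 = 2*P*R/(P+R) = 23/53.

23/53


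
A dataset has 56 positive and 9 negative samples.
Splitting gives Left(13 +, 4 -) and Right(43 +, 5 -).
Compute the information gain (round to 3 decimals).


H(parent) = 0.5802. H(left) = 0.7871, H(right) = 0.4821. Weighted = (17/65)*0.7871 + (48/65)*0.4821 = 0.5619. IG = 0.5802 - 0.5619 = 0.0183, which rounds to 0.018.

0.018


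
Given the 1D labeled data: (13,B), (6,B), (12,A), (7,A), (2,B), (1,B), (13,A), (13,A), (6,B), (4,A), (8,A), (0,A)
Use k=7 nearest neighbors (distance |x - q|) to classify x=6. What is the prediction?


Distances: |13-6|=7, |6-6|=0, |12-6|=6, |7-6|=1, |2-6|=4, |1-6|=5, |13-6|=7, |13-6|=7, |6-6|=0, |4-6|=2, |8-6|=2, |0-6|=6. 7 nearest: (6,B), (6,B), (7,A), (4,A), (8,A), (2,B), (1,B). Counts: {'B': 4, 'A': 3}. Majority class: B.

B


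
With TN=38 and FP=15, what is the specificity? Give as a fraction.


Specificity = TN / (TN + FP) = 38 / 53 = 38/53.

38/53


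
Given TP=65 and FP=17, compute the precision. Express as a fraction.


Precision = TP / (TP + FP) = 65 / 82 = 65/82.

65/82


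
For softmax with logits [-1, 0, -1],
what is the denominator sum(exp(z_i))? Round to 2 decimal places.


Denom = e^-1=0.3679 + e^0=1.0000 + e^-1=0.3679. Sum = 1.7358, which rounds to 1.74.

1.74


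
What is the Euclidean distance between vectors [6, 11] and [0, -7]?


d = sqrt(sum of squared differences). (6-0)^2=36, (11--7)^2=324. Sum = 360.

sqrt(360)


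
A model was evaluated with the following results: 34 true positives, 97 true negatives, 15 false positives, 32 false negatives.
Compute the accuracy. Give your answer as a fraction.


Accuracy = (TP + TN) / (TP + TN + FP + FN) = (34 + 97) / 178 = 131/178.

131/178


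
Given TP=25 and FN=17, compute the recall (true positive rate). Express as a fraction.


Recall = TP / (TP + FN) = 25 / 42 = 25/42.

25/42


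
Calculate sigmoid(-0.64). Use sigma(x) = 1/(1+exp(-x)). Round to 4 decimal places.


sigma(-0.64) = 1/(1+e^(0.64)) = 1/(1+1.896481) = 1/2.896481 = 0.3452.

0.3452


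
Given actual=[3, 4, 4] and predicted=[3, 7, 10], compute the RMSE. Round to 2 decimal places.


MSE = 15.0000. RMSE = sqrt(15.0000) = 3.87.

3.87


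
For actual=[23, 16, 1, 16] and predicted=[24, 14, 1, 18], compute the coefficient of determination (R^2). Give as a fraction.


Mean(y) = 14. SS_res = 9. SS_tot = 258. R^2 = 1 - 9/(258) = 83/86.

83/86


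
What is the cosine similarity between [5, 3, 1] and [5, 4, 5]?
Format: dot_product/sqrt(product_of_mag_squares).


dot = 42. |a|^2 = 35, |b|^2 = 66. cos = 42/sqrt(2310).

42/sqrt(2310)


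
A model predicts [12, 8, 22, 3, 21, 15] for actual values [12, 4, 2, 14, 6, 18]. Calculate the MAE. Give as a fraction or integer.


MAE = (1/6) * (|12-12|=0 + |4-8|=4 + |2-22|=20 + |14-3|=11 + |6-21|=15 + |18-15|=3). Sum = 53. MAE = 53/6.

53/6


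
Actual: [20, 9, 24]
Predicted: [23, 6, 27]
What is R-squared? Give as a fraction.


Mean(y) = 53/3. SS_res = 27. SS_tot = 362/3. R^2 = 1 - 27/(362/3) = 281/362.

281/362


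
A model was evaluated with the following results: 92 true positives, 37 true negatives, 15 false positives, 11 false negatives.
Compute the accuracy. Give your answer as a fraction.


Accuracy = (TP + TN) / (TP + TN + FP + FN) = (92 + 37) / 155 = 129/155.

129/155


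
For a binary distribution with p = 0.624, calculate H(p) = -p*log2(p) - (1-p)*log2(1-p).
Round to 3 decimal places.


H = -0.624*log2(0.624) - 0.376*log2(0.376) = 0.955.

0.955


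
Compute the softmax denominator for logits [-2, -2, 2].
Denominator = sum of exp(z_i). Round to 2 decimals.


Denom = e^-2=0.1353 + e^-2=0.1353 + e^2=7.3891. Sum = 7.6597, which rounds to 7.66.

7.66


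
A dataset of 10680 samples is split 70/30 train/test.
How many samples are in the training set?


Test set = 10680 * 30% = 3204. Training set = 10680 - 3204 = 7476.

7476


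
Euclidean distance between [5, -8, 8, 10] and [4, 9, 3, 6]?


d = sqrt(sum of squared differences). (5-4)^2=1, (-8-9)^2=289, (8-3)^2=25, (10-6)^2=16. Sum = 331.

sqrt(331)


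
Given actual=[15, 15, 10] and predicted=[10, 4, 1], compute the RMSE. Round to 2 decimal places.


MSE = 75.6667. RMSE = sqrt(75.6667) = 8.70.

8.70


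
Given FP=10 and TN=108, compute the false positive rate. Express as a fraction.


FPR = FP / (FP + TN) = 10 / 118 = 5/59.

5/59


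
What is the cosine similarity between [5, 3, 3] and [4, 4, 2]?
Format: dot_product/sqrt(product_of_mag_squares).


dot = 38. |a|^2 = 43, |b|^2 = 36. cos = 38/sqrt(1548).

38/sqrt(1548)


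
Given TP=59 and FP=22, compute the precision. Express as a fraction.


Precision = TP / (TP + FP) = 59 / 81 = 59/81.

59/81


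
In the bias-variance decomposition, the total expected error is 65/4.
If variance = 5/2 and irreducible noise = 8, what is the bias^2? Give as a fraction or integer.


Total error = bias^2 + variance + irreducible noise. So bias^2 = 65/4 - 5/2 - 8 = 23/4.

23/4


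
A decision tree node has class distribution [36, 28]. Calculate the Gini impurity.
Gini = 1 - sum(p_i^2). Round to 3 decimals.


Total = 64. Proportions: 36/64, 28/64. sum(p_i^2) = 0.5078. Gini = 1 - 0.5078 = 0.4922, which rounds to 0.492.

0.492


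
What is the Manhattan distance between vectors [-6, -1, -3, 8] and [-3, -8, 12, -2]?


d = sum of absolute differences: |-6--3|=3 + |-1--8|=7 + |-3-12|=15 + |8--2|=10 = 35.

35


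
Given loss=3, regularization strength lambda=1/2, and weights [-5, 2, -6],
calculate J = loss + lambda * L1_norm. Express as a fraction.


L1 norm = sum(|w|) = 13. J = 3 + 1/2 * 13 = 19/2.

19/2


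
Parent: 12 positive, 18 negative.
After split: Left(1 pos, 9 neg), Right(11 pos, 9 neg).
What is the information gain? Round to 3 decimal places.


H(parent) = 0.9710. H(left) = 0.4690, H(right) = 0.9928. Weighted = (10/30)*0.4690 + (20/30)*0.9928 = 0.8182. IG = 0.9710 - 0.8182 = 0.1528, which rounds to 0.153.

0.153


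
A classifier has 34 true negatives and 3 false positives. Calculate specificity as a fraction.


Specificity = TN / (TN + FP) = 34 / 37 = 34/37.

34/37


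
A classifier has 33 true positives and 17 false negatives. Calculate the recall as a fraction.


Recall = TP / (TP + FN) = 33 / 50 = 33/50.

33/50


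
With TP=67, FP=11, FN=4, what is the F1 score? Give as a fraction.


Precision = 67/78 = 67/78. Recall = 67/71 = 67/71. F1 = 2*P*R/(P+R) = 134/149.

134/149


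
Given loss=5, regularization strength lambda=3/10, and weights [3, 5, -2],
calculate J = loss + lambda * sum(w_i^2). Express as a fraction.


L2 sq norm = sum(w^2) = 38. J = 5 + 3/10 * 38 = 82/5.

82/5


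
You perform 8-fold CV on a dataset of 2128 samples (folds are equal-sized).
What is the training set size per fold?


Each validation fold has 2128/8 = 266 samples. Training set = 2128 - 266 = 1862.

1862


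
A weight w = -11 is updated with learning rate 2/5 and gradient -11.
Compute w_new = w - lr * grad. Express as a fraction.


w_new = -11 - 2/5 * -11 = -11 - -22/5 = -33/5.

-33/5


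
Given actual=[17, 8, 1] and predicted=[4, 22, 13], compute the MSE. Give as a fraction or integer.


MSE = (1/3) * ((17-4)^2=169 + (8-22)^2=196 + (1-13)^2=144). Sum = 509. MSE = 509/3.

509/3


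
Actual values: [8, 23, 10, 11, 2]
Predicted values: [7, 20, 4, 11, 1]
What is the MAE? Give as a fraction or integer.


MAE = (1/5) * (|8-7|=1 + |23-20|=3 + |10-4|=6 + |11-11|=0 + |2-1|=1). Sum = 11. MAE = 11/5.

11/5


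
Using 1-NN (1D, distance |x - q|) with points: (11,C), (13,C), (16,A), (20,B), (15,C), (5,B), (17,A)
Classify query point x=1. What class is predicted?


Distances: |11-1|=10, |13-1|=12, |16-1|=15, |20-1|=19, |15-1|=14, |5-1|=4, |17-1|=16. 1 nearest: (5,B). Counts: {'B': 1}. Majority class: B.

B


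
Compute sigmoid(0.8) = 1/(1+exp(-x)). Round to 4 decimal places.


sigma(0.8) = 1/(1+e^(-0.8)) = 1/(1+0.449329) = 1/1.449329 = 0.6900.

0.6900


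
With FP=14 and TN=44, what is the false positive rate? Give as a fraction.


FPR = FP / (FP + TN) = 14 / 58 = 7/29.

7/29


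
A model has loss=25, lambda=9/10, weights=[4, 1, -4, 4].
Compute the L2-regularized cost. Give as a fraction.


L2 sq norm = sum(w^2) = 49. J = 25 + 9/10 * 49 = 691/10.

691/10


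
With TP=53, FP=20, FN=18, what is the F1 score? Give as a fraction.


Precision = 53/73 = 53/73. Recall = 53/71 = 53/71. F1 = 2*P*R/(P+R) = 53/72.

53/72


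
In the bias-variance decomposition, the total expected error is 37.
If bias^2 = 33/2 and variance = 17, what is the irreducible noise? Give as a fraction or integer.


Total error = bias^2 + variance + irreducible noise. So irreducible noise = 37 - 33/2 - 17 = 7/2.

7/2


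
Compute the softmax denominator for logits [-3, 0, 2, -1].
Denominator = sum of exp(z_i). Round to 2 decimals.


Denom = e^-3=0.0498 + e^0=1.0000 + e^2=7.3891 + e^-1=0.3679. Sum = 8.8068, which rounds to 8.81.

8.81


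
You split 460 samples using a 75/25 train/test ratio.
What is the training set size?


Test set = 460 * 25% = 115. Training set = 460 - 115 = 345.

345


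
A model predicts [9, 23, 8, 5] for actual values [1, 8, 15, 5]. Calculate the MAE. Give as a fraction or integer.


MAE = (1/4) * (|1-9|=8 + |8-23|=15 + |15-8|=7 + |5-5|=0). Sum = 30. MAE = 15/2.

15/2


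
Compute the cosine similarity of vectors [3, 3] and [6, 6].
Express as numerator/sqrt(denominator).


dot = 36. |a|^2 = 18, |b|^2 = 72. cos = 36/sqrt(1296).

36/sqrt(1296)


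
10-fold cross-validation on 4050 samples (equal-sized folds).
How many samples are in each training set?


Each validation fold has 4050/10 = 405 samples. Training set = 4050 - 405 = 3645.

3645


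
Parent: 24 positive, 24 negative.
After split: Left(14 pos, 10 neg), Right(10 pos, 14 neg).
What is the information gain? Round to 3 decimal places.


H(parent) = 1.0000. H(left) = 0.9799, H(right) = 0.9799. Weighted = (24/48)*0.9799 + (24/48)*0.9799 = 0.9799. IG = 1.0000 - 0.9799 = 0.0201, which rounds to 0.020.

0.020


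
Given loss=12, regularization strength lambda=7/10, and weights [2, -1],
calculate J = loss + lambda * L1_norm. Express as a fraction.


L1 norm = sum(|w|) = 3. J = 12 + 7/10 * 3 = 141/10.

141/10


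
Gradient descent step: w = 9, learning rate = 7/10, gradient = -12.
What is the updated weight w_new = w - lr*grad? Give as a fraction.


w_new = 9 - 7/10 * -12 = 9 - -42/5 = 87/5.

87/5


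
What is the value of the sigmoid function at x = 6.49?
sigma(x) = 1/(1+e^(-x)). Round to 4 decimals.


sigma(6.49) = 1/(1+e^(-6.49)) = 1/(1+0.001519) = 1/1.001519 = 0.9985.

0.9985


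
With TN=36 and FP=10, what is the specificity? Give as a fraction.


Specificity = TN / (TN + FP) = 36 / 46 = 18/23.

18/23


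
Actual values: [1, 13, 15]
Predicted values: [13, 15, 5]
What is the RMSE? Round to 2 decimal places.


MSE = 82.6667. RMSE = sqrt(82.6667) = 9.09.

9.09


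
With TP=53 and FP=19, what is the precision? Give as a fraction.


Precision = TP / (TP + FP) = 53 / 72 = 53/72.

53/72


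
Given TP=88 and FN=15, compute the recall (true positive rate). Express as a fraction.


Recall = TP / (TP + FN) = 88 / 103 = 88/103.

88/103


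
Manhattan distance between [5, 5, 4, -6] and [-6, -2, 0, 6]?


d = sum of absolute differences: |5--6|=11 + |5--2|=7 + |4-0|=4 + |-6-6|=12 = 34.

34


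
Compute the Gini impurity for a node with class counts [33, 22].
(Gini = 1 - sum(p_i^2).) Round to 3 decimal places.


Total = 55. Proportions: 33/55, 22/55. sum(p_i^2) = 0.5200. Gini = 1 - 0.5200 = 0.4800, which rounds to 0.480.

0.480
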